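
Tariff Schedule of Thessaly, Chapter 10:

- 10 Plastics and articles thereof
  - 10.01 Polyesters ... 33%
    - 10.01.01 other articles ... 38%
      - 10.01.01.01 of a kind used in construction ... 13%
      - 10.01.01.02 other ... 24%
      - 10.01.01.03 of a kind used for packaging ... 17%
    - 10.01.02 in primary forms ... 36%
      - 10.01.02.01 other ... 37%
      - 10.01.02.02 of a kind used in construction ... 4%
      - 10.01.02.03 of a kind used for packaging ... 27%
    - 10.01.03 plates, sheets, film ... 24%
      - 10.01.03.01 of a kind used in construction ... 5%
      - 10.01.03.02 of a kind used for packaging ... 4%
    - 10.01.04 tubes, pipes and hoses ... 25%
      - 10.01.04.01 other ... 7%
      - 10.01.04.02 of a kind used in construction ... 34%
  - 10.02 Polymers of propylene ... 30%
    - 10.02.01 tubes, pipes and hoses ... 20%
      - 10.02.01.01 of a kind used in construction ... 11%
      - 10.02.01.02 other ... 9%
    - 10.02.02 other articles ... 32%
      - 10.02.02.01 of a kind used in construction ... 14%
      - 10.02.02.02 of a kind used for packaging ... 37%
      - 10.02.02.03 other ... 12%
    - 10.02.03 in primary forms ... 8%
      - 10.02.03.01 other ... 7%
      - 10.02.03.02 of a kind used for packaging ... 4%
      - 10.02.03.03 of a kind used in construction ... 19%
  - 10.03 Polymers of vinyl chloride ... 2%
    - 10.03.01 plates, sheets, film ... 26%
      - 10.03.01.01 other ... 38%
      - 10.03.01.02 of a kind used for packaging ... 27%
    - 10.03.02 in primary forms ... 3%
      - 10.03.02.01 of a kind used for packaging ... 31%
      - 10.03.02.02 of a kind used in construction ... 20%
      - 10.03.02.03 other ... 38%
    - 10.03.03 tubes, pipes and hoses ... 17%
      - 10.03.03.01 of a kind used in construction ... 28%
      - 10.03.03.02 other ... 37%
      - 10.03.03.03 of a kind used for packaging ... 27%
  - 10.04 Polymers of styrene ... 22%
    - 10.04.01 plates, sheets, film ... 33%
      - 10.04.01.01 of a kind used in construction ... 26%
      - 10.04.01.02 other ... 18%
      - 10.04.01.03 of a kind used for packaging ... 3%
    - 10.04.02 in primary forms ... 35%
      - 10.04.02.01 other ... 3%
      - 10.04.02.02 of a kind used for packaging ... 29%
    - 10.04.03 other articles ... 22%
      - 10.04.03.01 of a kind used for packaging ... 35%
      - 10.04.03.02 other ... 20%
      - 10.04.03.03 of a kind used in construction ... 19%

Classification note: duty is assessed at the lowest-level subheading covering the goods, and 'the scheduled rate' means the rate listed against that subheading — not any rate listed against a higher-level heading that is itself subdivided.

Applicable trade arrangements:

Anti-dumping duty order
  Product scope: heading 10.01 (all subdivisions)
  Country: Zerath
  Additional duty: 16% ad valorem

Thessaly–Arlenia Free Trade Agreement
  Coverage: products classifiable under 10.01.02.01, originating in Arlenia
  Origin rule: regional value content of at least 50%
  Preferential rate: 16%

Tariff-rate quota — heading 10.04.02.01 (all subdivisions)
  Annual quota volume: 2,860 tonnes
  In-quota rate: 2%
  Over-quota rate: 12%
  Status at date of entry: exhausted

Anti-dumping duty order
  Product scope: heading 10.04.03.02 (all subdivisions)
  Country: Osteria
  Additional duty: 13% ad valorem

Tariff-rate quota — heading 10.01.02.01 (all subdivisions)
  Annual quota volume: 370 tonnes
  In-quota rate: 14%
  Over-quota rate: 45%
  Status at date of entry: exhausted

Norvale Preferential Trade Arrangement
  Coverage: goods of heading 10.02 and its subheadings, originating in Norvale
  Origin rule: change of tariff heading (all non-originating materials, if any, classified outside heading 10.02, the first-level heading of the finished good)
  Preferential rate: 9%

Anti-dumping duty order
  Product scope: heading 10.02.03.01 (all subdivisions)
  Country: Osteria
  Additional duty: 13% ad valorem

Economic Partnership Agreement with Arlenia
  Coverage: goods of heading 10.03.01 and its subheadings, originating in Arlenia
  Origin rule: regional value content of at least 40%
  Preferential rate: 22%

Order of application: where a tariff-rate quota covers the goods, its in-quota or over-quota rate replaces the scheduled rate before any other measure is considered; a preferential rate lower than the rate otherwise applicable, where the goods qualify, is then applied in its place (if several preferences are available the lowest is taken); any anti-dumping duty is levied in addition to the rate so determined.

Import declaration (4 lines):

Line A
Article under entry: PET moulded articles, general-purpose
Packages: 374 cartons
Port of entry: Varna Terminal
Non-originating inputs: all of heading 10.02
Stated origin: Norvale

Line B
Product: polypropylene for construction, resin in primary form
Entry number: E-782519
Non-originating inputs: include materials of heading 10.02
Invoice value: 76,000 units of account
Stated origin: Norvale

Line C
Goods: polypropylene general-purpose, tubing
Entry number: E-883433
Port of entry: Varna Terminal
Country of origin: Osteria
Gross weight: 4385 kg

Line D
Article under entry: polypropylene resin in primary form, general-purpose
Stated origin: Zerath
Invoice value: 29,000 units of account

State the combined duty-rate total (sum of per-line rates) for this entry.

Line A: PET → 10.01; moulded articles → 10.01.01; general-purpose → 10.01.01.02. Scheduled 24%. Norvale agreement on 10.02: 10.01.01.02 not covered. → 24%.
Line B: polypropylene → 10.02; resin in primary form → 10.02.03; for construction → 10.02.03.03. Scheduled 19%. Norvale agreement on 10.02: CTH not met. → 19%.
Line C: polypropylene → 10.02; tubing → 10.02.01; general-purpose → 10.02.01.02. Scheduled 9%. No special measure applies. → 9%.
Line D: polypropylene → 10.02; resin in primary form → 10.02.03; general-purpose → 10.02.03.01. Scheduled 7%. No special measure applies. → 7%.
Sum: 24% + 19% + 9% + 7% = 59%.

59%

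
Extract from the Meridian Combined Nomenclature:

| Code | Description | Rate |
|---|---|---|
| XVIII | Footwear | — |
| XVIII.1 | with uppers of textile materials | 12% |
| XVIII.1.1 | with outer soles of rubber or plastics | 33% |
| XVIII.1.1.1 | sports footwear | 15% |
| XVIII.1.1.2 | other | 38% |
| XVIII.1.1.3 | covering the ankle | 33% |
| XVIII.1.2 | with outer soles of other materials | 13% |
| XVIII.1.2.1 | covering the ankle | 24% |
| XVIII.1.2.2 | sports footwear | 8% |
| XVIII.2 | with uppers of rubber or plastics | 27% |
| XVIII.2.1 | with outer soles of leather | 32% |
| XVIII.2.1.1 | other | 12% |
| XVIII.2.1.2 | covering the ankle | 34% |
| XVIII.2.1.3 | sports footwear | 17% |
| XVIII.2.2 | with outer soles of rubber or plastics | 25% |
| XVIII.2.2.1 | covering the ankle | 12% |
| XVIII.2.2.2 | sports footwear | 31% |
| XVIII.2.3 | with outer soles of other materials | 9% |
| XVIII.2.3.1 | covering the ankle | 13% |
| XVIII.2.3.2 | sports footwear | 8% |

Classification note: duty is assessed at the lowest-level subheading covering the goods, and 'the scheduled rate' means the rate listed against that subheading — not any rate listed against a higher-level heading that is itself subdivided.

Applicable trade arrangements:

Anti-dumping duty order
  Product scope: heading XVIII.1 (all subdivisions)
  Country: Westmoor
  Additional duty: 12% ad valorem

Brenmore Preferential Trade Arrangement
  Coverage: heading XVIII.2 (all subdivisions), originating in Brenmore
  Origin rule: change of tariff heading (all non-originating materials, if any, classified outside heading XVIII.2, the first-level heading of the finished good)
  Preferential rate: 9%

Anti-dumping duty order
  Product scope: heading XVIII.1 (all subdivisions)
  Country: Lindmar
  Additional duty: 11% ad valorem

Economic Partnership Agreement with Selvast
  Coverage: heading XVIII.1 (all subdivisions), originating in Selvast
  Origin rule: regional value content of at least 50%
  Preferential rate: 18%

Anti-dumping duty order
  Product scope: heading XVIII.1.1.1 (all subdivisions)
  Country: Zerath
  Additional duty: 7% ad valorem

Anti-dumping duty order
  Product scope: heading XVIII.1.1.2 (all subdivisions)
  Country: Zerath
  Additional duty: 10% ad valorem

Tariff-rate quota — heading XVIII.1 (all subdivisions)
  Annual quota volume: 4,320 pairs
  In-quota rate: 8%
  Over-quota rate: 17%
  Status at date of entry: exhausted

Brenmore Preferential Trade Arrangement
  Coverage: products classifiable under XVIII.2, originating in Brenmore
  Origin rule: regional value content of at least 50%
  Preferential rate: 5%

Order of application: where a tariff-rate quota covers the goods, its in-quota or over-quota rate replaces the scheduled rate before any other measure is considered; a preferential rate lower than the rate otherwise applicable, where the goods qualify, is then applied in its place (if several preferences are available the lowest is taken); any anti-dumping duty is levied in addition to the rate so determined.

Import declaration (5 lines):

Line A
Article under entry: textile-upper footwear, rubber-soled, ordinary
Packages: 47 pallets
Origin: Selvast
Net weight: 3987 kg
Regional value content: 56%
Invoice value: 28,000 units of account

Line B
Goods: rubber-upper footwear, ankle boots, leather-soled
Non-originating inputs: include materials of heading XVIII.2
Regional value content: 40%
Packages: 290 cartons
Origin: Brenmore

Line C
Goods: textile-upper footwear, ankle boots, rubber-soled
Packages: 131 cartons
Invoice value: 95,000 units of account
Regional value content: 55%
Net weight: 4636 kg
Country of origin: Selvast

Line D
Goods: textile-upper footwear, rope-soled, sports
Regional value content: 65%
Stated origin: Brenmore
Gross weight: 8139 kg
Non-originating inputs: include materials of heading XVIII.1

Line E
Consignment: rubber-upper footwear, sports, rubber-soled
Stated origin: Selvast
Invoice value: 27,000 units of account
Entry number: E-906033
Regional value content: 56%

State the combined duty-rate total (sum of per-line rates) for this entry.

Line A: textile-upper → XVIII.1; rubber-soled → XVIII.1.1; ordinary → XVIII.1.1.2. Scheduled 38%. quota on XVIII.1 exhausted → over-quota 17%; Selvast agreement on XVIII.1: RVC ≥ 50% → 18% available; preference 18% not lower than 17% → no reduction. → 17%.
Line B: rubber-upper → XVIII.2; leather-soled → XVIII.2.1; ankle boots → XVIII.2.1.2. Scheduled 34%. Brenmore agreement on XVIII.2: CTH not met; Brenmore agreement on XVIII.2: RVC < 50%. → 34%.
Line C: textile-upper → XVIII.1; rubber-soled → XVIII.1.1; ankle boots → XVIII.1.1.3. Scheduled 33%. quota on XVIII.1 exhausted → over-quota 17%; Selvast agreement on XVIII.1: RVC ≥ 50% → 18% available; preference 18% not lower than 17% → no reduction. → 17%.
Line D: textile-upper → XVIII.1; rope-soled → XVIII.1.2; sports → XVIII.1.2.2. Scheduled 8%. quota on XVIII.1 exhausted → over-quota 17%; Brenmore agreement on XVIII.2: XVIII.1.2.2 not covered; Brenmore agreement on XVIII.2: XVIII.1.2.2 not covered. → 17%.
Line E: rubber-upper → XVIII.2; rubber-soled → XVIII.2.2; sports → XVIII.2.2.2. Scheduled 31%. Selvast agreement on XVIII.1: XVIII.2.2.2 not covered. → 31%.
Sum: 17% + 34% + 17% + 17% + 31% = 116%.

116%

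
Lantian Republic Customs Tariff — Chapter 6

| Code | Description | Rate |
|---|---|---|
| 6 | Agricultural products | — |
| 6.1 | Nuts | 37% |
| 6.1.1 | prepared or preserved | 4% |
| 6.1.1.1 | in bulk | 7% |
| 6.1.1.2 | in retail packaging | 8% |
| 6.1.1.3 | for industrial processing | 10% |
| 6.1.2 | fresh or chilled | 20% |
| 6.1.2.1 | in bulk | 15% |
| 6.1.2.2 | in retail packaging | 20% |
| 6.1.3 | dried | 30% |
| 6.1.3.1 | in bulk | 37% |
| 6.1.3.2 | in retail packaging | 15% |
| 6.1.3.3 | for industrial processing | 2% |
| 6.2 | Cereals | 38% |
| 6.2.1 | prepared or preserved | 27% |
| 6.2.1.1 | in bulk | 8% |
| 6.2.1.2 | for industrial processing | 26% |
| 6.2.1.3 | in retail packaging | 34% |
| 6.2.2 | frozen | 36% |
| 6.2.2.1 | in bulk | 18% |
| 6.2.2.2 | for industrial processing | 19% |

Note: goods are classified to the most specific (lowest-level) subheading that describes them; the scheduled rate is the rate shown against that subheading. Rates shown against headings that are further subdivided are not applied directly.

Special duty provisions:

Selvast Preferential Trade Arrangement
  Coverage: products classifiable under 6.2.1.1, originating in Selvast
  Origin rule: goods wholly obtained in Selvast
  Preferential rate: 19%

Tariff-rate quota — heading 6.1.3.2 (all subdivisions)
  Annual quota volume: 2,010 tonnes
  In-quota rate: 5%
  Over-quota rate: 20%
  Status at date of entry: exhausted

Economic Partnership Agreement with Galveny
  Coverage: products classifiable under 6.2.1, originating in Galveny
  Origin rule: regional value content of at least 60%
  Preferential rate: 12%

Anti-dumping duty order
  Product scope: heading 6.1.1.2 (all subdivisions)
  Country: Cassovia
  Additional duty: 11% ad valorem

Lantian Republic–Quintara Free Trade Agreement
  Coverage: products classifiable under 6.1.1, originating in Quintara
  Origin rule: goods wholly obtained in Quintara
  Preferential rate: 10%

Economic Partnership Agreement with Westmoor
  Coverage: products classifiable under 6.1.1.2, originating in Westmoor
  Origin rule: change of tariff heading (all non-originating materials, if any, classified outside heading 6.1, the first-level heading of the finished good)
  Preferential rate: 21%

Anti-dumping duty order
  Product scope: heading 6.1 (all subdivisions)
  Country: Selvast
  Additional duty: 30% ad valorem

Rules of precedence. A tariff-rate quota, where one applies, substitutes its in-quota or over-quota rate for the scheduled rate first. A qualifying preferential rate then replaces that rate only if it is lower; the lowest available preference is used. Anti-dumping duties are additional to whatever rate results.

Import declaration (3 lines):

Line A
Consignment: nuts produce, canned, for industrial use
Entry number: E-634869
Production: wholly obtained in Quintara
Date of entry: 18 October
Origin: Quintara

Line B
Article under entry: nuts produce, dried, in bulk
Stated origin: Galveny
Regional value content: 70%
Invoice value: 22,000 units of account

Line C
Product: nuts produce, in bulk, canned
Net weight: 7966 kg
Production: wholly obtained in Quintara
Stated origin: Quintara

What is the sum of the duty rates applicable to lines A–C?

Line A: nuts → 6.1; canned → 6.1.1; for industrial use → 6.1.1.3. Scheduled 10%. Quintara agreement on 6.1.1: wholly obtained → 10% available; preference 10% not lower than 10% → no reduction. → 10%.
Line B: nuts → 6.1; dried → 6.1.3; in bulk → 6.1.3.1. Scheduled 37%. Galveny agreement on 6.2.1: 6.1.3.1 not covered. → 37%.
Line C: nuts → 6.1; canned → 6.1.1; in bulk → 6.1.1.1. Scheduled 7%. Quintara agreement on 6.1.1: wholly obtained → 10% available; preference 10% not lower than 7% → no reduction. → 7%.
Sum: 10% + 37% + 7% = 54%.

54%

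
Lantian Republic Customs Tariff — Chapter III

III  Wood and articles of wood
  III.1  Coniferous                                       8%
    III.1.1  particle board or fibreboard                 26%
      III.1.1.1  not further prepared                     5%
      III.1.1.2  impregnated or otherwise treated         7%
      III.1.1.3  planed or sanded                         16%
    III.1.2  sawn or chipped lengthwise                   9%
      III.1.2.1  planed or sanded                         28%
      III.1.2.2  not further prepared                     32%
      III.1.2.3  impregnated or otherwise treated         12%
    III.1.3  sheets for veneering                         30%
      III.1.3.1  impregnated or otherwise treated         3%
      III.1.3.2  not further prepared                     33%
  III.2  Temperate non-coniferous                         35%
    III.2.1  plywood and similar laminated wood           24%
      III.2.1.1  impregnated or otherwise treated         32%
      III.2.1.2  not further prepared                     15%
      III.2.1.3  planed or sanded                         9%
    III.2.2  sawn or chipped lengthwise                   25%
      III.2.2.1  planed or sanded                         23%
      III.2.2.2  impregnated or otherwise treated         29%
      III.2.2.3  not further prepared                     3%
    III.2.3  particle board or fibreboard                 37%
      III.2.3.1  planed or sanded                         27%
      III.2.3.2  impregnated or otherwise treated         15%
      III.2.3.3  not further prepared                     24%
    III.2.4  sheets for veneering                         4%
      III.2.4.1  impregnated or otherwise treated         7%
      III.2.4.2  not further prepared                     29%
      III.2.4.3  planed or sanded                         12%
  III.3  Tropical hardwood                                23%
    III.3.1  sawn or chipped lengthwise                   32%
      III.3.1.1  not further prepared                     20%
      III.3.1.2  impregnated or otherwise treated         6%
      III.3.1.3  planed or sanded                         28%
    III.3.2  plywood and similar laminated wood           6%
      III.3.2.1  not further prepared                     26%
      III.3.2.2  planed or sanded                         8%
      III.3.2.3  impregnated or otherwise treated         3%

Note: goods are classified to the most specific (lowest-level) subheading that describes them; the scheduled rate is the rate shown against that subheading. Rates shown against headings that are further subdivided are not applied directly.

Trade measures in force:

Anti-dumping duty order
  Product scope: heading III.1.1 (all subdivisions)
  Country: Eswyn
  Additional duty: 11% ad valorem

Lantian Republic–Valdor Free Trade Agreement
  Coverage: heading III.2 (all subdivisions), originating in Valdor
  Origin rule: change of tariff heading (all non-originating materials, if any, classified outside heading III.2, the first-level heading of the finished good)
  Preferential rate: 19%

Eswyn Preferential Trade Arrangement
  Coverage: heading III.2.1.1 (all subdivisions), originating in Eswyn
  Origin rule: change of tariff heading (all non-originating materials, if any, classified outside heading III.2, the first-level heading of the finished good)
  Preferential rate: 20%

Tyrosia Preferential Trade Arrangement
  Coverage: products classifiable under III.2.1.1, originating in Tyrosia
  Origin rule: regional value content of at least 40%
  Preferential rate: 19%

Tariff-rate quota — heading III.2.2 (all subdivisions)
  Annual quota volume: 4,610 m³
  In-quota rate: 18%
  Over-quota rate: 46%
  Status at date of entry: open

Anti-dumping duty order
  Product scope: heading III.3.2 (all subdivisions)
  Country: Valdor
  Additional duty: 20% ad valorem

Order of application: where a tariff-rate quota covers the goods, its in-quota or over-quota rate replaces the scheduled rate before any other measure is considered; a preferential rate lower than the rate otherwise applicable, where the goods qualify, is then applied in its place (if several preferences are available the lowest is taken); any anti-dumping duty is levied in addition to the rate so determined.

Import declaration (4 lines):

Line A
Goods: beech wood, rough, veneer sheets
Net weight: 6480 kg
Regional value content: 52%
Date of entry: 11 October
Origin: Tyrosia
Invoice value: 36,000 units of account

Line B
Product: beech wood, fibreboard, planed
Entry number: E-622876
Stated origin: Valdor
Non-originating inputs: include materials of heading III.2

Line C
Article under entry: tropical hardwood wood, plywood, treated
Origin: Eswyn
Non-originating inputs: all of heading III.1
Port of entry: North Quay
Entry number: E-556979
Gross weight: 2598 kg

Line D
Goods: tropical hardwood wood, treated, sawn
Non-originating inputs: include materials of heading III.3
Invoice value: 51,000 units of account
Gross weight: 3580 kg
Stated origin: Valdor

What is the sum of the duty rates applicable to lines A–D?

Line A: beech → III.2; veneer sheets → III.2.4; rough → III.2.4.2. Scheduled 29%. Tyrosia agreement on III.2.1.1: III.2.4.2 not covered. → 29%.
Line B: beech → III.2; fibreboard → III.2.3; planed → III.2.3.1. Scheduled 27%. Valdor agreement on III.2: CTH not met. → 27%.
Line C: tropical hardwood → III.3; plywood → III.3.2; treated → III.3.2.3. Scheduled 3%. Eswyn agreement on III.2.1.1: III.3.2.3 not covered. → 3%.
Line D: tropical hardwood → III.3; sawn → III.3.1; treated → III.3.1.2. Scheduled 6%. Valdor agreement on III.2: III.3.1.2 not covered. → 6%.
Sum: 29% + 27% + 3% + 6% = 65%.

65%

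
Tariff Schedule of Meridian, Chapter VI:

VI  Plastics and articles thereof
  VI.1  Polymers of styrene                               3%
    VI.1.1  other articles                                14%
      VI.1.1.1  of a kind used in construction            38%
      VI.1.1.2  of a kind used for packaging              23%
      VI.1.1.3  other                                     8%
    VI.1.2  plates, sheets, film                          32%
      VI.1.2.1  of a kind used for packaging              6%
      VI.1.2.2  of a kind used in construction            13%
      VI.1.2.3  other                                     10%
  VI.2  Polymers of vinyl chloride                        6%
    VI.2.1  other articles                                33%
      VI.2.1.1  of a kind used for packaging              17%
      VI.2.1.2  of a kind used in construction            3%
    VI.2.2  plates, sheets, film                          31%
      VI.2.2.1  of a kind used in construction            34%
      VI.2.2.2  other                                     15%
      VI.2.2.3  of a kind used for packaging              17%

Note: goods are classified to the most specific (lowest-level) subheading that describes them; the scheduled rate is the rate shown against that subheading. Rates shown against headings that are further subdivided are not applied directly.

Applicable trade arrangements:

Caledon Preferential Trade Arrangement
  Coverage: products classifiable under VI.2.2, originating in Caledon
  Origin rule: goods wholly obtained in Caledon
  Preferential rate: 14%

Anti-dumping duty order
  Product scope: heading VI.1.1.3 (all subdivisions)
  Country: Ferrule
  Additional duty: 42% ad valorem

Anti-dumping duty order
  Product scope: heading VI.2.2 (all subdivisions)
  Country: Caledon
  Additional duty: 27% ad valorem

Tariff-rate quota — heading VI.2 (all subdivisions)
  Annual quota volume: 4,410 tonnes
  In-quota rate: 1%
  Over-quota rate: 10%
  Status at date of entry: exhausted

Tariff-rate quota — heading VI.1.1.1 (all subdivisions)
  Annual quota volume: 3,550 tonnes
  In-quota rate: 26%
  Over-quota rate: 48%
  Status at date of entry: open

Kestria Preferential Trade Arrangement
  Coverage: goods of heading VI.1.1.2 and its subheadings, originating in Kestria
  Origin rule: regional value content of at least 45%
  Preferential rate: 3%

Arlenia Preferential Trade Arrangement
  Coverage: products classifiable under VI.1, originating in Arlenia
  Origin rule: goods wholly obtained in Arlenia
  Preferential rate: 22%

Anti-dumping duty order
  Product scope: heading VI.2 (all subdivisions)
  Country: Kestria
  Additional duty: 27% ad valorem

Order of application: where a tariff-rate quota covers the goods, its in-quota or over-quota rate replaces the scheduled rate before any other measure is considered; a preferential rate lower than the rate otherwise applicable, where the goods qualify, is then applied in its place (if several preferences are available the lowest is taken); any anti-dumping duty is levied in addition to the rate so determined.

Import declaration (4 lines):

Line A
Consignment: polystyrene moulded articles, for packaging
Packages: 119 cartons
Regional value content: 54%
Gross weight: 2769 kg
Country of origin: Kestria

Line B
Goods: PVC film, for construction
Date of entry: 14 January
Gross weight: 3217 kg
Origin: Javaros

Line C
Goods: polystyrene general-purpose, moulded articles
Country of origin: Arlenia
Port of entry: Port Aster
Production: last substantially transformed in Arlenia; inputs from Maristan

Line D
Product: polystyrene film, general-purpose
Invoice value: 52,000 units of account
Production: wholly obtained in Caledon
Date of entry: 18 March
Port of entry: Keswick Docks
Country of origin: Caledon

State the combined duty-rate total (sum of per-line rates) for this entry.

Line A: polystyrene → VI.1; moulded articles → VI.1.1; for packaging → VI.1.1.2. Scheduled 23%. Kestria agreement on VI.1.1.2: RVC ≥ 45% → 3% available; preferential 3%. → 3%.
Line B: PVC → VI.2; film → VI.2.2; for construction → VI.2.2.1. Scheduled 34%. quota on VI.2 exhausted → over-quota 10%. → 10%.
Line C: polystyrene → VI.1; moulded articles → VI.1.1; general-purpose → VI.1.1.3. Scheduled 8%. Arlenia agreement on VI.1: not wholly obtained. → 8%.
Line D: polystyrene → VI.1; film → VI.1.2; general-purpose → VI.1.2.3. Scheduled 10%. Caledon agreement on VI.2.2: VI.1.2.3 not covered. → 10%.
Sum: 3% + 10% + 8% + 10% = 31%.

31%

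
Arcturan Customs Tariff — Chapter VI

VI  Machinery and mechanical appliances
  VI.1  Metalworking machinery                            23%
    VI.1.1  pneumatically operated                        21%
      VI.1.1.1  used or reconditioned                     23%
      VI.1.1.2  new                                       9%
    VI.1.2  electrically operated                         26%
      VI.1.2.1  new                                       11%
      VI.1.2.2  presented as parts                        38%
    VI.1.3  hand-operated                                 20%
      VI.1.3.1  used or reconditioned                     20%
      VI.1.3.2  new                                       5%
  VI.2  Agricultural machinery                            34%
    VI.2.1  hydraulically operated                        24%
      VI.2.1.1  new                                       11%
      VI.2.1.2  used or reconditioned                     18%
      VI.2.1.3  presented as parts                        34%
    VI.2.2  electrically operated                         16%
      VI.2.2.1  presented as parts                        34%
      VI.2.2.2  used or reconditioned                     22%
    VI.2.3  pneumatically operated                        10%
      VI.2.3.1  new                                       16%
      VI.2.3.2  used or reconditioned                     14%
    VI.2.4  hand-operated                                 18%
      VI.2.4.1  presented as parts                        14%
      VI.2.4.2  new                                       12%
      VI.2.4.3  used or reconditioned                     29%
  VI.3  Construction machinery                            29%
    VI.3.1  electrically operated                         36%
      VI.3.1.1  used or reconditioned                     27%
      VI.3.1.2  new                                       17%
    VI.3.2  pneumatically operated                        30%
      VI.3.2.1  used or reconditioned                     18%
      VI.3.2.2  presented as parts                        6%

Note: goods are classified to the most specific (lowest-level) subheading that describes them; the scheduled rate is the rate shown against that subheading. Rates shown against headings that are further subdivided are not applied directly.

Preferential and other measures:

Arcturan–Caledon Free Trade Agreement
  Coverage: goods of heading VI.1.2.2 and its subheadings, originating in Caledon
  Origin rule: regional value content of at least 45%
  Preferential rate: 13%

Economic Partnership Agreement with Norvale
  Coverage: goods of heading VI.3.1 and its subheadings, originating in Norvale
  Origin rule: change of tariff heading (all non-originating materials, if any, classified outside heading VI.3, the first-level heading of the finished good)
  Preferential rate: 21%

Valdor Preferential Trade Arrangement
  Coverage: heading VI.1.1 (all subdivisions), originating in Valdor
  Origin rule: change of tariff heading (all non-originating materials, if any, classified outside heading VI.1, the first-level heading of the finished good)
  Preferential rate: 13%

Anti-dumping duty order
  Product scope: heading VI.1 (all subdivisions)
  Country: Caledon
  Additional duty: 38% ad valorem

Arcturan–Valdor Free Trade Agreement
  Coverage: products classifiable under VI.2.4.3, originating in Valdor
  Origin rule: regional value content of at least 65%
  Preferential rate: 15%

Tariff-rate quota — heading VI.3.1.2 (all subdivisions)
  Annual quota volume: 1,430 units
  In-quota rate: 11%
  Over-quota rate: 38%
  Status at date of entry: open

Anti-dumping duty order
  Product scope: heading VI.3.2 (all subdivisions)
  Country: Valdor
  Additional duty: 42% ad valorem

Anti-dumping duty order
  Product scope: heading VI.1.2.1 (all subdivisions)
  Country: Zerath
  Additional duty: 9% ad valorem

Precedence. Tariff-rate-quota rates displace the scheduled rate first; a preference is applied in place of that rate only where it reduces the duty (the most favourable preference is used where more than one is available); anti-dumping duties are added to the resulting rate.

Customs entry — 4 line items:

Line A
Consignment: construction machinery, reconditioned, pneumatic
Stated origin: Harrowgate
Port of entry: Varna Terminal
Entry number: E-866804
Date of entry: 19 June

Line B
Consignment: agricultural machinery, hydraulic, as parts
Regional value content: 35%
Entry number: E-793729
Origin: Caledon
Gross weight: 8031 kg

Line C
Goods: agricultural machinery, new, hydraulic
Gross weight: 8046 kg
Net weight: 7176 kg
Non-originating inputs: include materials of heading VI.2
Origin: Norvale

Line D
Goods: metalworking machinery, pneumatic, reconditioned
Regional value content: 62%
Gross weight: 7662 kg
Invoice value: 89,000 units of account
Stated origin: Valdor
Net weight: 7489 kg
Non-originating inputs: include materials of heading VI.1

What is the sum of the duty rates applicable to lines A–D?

Line A: construction → VI.3; pneumatic → VI.3.2; reconditioned → VI.3.2.1. Scheduled 18%. No special measure applies. → 18%.
Line B: agricultural → VI.2; hydraulic → VI.2.1; as parts → VI.2.1.3. Scheduled 34%. Caledon agreement on VI.1.2.2: VI.2.1.3 not covered. → 34%.
Line C: agricultural → VI.2; hydraulic → VI.2.1; new → VI.2.1.1. Scheduled 11%. Norvale agreement on VI.3.1: VI.2.1.1 not covered. → 11%.
Line D: metalworking → VI.1; pneumatic → VI.1.1; reconditioned → VI.1.1.1. Scheduled 23%. Valdor agreement on VI.1.1: CTH not met; Valdor agreement on VI.2.4.3: VI.1.1.1 not covered. → 23%.
Sum: 18% + 34% + 11% + 23% = 86%.

86%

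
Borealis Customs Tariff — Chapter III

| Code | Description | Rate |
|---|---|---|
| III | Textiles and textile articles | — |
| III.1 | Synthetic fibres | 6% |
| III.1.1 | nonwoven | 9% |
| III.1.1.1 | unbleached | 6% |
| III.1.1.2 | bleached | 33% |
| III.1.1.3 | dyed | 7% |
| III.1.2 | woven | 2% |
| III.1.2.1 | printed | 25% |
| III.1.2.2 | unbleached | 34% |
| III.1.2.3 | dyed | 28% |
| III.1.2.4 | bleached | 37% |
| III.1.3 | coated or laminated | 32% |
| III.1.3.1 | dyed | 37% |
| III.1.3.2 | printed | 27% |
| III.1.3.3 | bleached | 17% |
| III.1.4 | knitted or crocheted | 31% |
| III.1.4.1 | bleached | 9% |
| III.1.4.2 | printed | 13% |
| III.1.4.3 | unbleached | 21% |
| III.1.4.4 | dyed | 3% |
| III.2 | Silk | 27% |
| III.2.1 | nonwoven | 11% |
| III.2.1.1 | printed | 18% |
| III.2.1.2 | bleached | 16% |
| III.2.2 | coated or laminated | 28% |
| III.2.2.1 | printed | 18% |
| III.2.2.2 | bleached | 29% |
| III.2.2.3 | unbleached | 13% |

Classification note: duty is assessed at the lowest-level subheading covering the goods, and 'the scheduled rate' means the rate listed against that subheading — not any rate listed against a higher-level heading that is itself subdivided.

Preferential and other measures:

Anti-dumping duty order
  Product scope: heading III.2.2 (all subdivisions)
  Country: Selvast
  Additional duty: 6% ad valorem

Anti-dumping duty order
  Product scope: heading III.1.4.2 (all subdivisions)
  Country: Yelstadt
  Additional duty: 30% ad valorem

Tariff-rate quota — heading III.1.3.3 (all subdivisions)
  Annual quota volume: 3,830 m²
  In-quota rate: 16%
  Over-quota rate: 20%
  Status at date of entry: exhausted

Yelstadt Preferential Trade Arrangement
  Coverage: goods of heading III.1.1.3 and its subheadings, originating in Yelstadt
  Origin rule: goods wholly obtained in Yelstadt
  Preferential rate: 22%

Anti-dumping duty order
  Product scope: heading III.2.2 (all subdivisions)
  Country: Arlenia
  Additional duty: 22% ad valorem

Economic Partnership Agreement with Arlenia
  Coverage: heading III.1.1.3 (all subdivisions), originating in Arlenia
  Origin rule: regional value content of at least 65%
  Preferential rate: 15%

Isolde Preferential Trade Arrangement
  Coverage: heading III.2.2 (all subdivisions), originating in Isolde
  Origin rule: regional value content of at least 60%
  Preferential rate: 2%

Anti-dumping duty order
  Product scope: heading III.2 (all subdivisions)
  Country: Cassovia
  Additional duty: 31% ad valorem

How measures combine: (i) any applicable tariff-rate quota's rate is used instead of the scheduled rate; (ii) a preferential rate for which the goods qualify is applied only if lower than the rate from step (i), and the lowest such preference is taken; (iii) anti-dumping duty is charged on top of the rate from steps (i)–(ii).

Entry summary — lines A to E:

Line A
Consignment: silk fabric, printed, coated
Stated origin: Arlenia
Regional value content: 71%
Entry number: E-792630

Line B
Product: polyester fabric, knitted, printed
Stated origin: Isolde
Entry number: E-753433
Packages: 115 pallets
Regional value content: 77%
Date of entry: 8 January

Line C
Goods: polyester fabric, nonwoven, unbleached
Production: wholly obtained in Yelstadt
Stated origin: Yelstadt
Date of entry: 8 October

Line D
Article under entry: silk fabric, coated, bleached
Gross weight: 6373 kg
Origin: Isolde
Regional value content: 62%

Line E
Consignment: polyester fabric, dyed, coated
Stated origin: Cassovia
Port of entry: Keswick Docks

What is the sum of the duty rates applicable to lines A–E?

Line A: silk → III.2; coated → III.2.2; printed → III.2.2.1. Scheduled 18%. Arlenia agreement on III.1.1.3: III.2.2.1 not covered; anti-dumping (Arlenia, III.2.2): +22%; total 18% + 22% = 40%. → 40%.
Line B: polyester → III.1; knitted → III.1.4; printed → III.1.4.2. Scheduled 13%. Isolde agreement on III.2.2: III.1.4.2 not covered. → 13%.
Line C: polyester → III.1; nonwoven → III.1.1; unbleached → III.1.1.1. Scheduled 6%. Yelstadt agreement on III.1.1.3: III.1.1.1 not covered. → 6%.
Line D: silk → III.2; coated → III.2.2; bleached → III.2.2.2. Scheduled 29%. Isolde agreement on III.2.2: RVC ≥ 60% → 2% available; preferential 2%. → 2%.
Line E: polyester → III.1; coated → III.1.3; dyed → III.1.3.1. Scheduled 37%. No special measure applies. → 37%.
Sum: 40% + 13% + 6% + 2% + 37% = 98%.

98%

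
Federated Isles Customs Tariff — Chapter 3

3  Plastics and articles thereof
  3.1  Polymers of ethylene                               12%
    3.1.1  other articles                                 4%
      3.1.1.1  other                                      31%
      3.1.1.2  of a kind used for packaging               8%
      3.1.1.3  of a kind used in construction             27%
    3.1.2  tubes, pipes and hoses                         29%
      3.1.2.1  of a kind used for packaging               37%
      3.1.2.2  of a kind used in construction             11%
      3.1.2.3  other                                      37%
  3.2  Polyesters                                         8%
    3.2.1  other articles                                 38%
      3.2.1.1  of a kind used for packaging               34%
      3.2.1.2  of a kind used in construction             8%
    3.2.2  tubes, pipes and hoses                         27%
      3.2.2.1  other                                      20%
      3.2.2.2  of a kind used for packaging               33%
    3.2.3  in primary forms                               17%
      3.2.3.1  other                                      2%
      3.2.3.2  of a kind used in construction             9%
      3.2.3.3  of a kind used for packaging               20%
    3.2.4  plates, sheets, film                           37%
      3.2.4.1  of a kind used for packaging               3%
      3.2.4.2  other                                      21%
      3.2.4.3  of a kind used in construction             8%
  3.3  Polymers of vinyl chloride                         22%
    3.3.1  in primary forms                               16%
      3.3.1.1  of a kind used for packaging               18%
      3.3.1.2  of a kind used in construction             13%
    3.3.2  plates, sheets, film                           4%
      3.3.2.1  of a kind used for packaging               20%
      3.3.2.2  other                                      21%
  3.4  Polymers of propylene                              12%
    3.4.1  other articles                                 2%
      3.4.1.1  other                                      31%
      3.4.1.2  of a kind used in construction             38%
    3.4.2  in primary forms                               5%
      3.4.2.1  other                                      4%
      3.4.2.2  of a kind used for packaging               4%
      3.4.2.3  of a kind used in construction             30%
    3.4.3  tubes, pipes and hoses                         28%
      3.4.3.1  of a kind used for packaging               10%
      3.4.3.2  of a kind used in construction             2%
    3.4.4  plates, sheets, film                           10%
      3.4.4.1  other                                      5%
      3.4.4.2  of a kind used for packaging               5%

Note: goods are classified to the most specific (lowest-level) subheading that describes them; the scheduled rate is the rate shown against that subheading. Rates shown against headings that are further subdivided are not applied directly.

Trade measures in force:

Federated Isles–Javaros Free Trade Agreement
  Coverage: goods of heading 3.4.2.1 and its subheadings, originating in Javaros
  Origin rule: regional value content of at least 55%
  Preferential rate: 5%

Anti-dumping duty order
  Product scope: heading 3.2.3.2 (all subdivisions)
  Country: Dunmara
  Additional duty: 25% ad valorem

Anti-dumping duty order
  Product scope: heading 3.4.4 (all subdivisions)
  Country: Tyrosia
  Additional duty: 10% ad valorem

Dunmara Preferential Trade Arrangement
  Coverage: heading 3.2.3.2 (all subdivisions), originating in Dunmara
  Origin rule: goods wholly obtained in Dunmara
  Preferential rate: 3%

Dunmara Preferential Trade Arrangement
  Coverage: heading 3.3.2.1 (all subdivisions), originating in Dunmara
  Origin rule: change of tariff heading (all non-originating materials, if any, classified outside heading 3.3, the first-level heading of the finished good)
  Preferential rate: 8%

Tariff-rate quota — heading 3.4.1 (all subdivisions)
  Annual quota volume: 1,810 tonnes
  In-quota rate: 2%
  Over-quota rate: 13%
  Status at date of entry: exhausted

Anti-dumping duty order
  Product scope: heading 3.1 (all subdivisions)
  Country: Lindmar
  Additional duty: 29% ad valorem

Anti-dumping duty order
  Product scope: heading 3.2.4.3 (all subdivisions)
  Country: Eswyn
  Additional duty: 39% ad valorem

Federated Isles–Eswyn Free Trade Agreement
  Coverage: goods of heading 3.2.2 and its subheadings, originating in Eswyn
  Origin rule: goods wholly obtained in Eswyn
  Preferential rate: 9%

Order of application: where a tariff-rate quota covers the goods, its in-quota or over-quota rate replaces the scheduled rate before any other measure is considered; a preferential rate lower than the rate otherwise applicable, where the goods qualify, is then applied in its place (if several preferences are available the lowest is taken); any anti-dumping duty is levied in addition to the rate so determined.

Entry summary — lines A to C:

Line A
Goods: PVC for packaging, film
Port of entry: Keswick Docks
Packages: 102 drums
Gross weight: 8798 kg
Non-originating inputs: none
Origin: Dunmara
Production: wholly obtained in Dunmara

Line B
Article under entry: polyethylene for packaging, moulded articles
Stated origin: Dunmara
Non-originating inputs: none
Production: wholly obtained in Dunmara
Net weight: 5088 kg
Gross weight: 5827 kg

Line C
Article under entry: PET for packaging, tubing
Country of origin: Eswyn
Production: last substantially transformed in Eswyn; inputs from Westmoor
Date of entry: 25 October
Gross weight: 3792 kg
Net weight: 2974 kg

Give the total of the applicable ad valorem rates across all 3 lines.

49%

Line A: PVC → 3.3; film → 3.3.2; for packaging → 3.3.2.1. Scheduled 20%. Dunmara agreement on 3.2.3.2: 3.3.2.1 not covered; Dunmara agreement on 3.3.2.1: CTH met → 8% available; preferential 8%. → 8%.
Line B: polyethylene → 3.1; moulded articles → 3.1.1; for packaging → 3.1.1.2. Scheduled 8%. Dunmara agreement on 3.2.3.2: 3.1.1.2 not covered; Dunmara agreement on 3.3.2.1: 3.1.1.2 not covered. → 8%.
Line C: PET → 3.2; tubing → 3.2.2; for packaging → 3.2.2.2. Scheduled 33%. Eswyn agreement on 3.2.2: not wholly obtained. → 33%.
Sum: 8% + 8% + 33% = 49%.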